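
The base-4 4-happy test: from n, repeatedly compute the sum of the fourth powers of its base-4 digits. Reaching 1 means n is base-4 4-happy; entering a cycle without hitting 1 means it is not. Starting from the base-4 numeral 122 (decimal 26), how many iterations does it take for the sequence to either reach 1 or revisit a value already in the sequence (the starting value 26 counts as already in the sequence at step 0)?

26 = (1,2,2)_4 → 1⁴ + 2⁴ + 2⁴ = 33
33 = (2,0,1)_4 → 2⁴ + 0⁴ + 1⁴ = 17
17 = (1,0,1)_4 → 1⁴ + 0⁴ + 1⁴ = 2
2 = (2)_4 → 2⁴ = 16
16 = (1,0,0)_4 → 1⁴ + 0⁴ + 0⁴ = 1  — reached 1.
That took 5 steps.

5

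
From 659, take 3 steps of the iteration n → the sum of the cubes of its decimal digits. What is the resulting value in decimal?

659 → 6³ + 5³ + 9³ = 1070
1070 → 1³ + 0³ + 7³ + 0³ = 344
344 → 3³ + 4³ + 4³ = 155

155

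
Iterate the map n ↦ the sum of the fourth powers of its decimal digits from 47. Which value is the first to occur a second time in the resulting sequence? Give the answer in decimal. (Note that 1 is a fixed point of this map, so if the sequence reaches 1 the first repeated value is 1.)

4338

47 → 4⁴ + 7⁴ = 256 + 2401 = 2657
2657 → 2⁴ + 6⁴ + 5⁴ + 7⁴ = 16 + 1296 + 625 + 2401 = 4338
4338 → 4⁴ + 3⁴ + 3⁴ + 8⁴ = 256 + 81 + 81 + 4096 = 4514
4514 → 4⁴ + 5⁴ + 1⁴ + 4⁴ = 256 + 625 + 1 + 256 = 1138
1138 → 1⁴ + 1⁴ + 3⁴ + 8⁴ = 1 + 1 + 81 + 4096 = 4179
4179 → 4⁴ + 1⁴ + 7⁴ + 9⁴ = 256 + 1 + 2401 + 6561 = 9219
9219 → 9⁴ + 2⁴ + 1⁴ + 9⁴ = 6561 + 16 + 1 + 6561 = 13139
13139 → 1⁴ + 3⁴ + 1⁴ + 3⁴ + 9⁴ = 1 + 81 + 1 + 81 + 6561 = 6725
6725 → 6⁴ + 7⁴ + 2⁴ + 5⁴ = 1296 + 2401 + 16 + 625 = 4338  — 4338 already appeared earlier.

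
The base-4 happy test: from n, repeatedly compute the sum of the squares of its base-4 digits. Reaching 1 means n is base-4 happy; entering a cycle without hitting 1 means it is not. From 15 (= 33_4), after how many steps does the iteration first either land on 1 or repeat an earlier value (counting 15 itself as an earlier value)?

5

15 = (3,3)_4 → 3² + 3² = 18
18 = (1,0,2)_4 → 1² + 0² + 2² = 5
5 = (1,1)_4 → 1² + 1² = 2
2 = (2)_4 → 2² = 4
4 = (1,0)_4 → 1² + 0² = 1  — reached 1.
That took 5 steps.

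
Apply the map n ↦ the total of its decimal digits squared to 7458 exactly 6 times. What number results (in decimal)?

37

7458 → 154
154 → 42
42 → 20
20 → 4
4 → 16
16 → 37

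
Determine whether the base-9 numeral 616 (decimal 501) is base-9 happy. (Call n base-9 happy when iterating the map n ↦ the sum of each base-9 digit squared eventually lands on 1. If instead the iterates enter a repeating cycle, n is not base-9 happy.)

501 = (6,1,6)_9 → 6² + 1² + 6² = 73
73 = (8,1)_9 → 8² + 1² = 65
65 = (7,2)_9 → 7² + 2² = 53
53 = (5,8)_9 → 5² + 8² = 89
89 = (1,0,8)_9 → 1² + 0² + 8² = 65  — 65 already seen; the sequence cycles without reaching 1.

not base-9 happy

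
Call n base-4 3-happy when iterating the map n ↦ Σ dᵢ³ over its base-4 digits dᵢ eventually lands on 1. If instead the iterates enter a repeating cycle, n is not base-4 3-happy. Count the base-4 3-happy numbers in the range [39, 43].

1

39: 39 → 36 → 9 → 9  (repeats 9)
40: 40 → 16 → 1  (reaches 1)
41: 41 → 17 → 2 → 8 → 8  (repeats 8)
42: 42 → 24 → 9 → 9  (repeats 9)
43: 43 → 43  (repeats 43)
base-4 3-happy: 40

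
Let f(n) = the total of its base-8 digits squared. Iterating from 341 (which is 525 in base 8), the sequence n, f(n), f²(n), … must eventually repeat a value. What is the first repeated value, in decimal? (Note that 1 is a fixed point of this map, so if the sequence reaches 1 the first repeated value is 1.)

4

341 = (5,2,5)_8 → 54
54 = (6,6)_8 → 72
72 = (1,1,0)_8 → 2
2 = (2)_8 → 4
4 = (4)_8 → 16
16 = (2,0)_8 → 4  — 4 already appeared earlier.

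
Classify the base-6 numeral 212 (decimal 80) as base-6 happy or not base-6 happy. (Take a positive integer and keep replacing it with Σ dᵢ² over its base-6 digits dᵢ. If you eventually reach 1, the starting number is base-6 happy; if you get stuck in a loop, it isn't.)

not base-6 happy

80 = (2,1,2)_6 → 9
9 = (1,3)_6 → 10
10 = (1,4)_6 → 17
17 = (2,5)_6 → 29
29 = (4,5)_6 → 41
41 = (1,0,5)_6 → 26
26 = (4,2)_6 → 20
20 = (3,2)_6 → 13
13 = (2,1)_6 → 5
5 = (5)_6 → 25
25 = (4,1)_6 → 17  — 17 already seen; the sequence cycles without reaching 1.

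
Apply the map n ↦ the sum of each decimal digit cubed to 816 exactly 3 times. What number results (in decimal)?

816 → 8³ + 1³ + 6³ = 729
729 → 7³ + 2³ + 9³ = 1080
1080 → 1³ + 0³ + 8³ + 0³ = 513

513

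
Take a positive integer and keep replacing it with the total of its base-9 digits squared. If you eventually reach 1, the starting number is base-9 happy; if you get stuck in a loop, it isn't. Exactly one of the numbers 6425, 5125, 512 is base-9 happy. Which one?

6425

6425: 6425 → 181 → 9 → 1  — reaches 1 (base-9 happy)
5125: 5125 → 69 → 85 → 17 → 65 → 53 → 89 → 65  — repeats 65 (not base-9 happy)
512: 512 → 104 → 30 → 18 → 4 → 16 → 50 → 50  — repeats 50 (not base-9 happy)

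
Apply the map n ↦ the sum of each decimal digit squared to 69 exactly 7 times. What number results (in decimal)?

69 → 117
117 → 51
51 → 26
26 → 40
40 → 16
16 → 37
37 → 58

58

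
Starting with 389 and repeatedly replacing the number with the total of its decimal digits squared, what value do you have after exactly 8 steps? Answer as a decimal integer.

89

389 → 3² + 8² + 9² = 154
154 → 1² + 5² + 4² = 42
42 → 4² + 2² = 20
20 → 2² + 0² = 4
4 → 4² = 16
16 → 1² + 6² = 37
37 → 3² + 7² = 58
58 → 5² + 8² = 89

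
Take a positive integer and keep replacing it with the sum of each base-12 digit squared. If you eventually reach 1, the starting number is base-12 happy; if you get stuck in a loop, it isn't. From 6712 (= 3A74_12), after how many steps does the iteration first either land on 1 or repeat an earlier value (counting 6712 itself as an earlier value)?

12

6712 = (3,10,7,4)_12 → 3² + 10² + 7² + 4² = 174
174 = (1,2,6)_12 → 1² + 2² + 6² = 41
41 = (3,5)_12 → 3² + 5² = 34
34 = (2,10)_12 → 2² + 10² = 104
104 = (8,8)_12 → 8² + 8² = 128
128 = (10,8)_12 → 10² + 8² = 164
164 = (1,1,8)_12 → 1² + 1² + 8² = 66
66 = (5,6)_12 → 5² + 6² = 61
61 = (5,1)_12 → 5² + 1² = 26
26 = (2,2)_12 → 2² + 2² = 8
8 = (8)_12 → 8² = 64
64 = (5,4)_12 → 5² + 4² = 41  — 41 repeats.
That took 12 steps.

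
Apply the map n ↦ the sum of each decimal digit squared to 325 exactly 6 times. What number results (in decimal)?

325 → 3² + 2² + 5² = 38
38 → 3² + 8² = 73
73 → 7² + 3² = 58
58 → 5² + 8² = 89
89 → 8² + 9² = 145
145 → 1² + 4² + 5² = 42

42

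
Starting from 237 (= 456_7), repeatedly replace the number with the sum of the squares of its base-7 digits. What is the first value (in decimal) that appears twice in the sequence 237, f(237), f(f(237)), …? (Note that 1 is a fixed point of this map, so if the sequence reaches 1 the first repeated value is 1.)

237 = (4,5,6)_7 → 4² + 5² + 6² = 77
77 = (1,4,0)_7 → 1² + 4² + 0² = 17
17 = (2,3)_7 → 2² + 3² = 13
13 = (1,6)_7 → 1² + 6² = 37
37 = (5,2)_7 → 5² + 2² = 29
29 = (4,1)_7 → 4² + 1² = 17  — 17 already appeared earlier.

17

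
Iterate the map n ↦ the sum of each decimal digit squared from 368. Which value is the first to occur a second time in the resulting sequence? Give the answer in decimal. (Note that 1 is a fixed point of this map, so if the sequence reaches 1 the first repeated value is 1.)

1

368 → 109
109 → 82
82 → 68
68 → 100
100 → 1  — reached the fixed point 1.
1 → 1, so 1 is the first repeated value.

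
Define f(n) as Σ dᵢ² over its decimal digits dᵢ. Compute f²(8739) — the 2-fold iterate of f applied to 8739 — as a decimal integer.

8739 → 8² + 7² + 3² + 9² = 64 + 49 + 9 + 81 = 203
203 → 2² + 0² + 3² = 4 + 0 + 9 = 13

13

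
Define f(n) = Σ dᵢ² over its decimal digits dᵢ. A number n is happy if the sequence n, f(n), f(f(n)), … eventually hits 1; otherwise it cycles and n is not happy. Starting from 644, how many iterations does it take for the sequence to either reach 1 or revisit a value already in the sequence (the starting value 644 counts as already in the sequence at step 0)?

644 → 6² + 4² + 4² = 68
68 → 6² + 8² = 100
100 → 1² + 0² + 0² = 1  — reached 1.
That took 3 steps.

3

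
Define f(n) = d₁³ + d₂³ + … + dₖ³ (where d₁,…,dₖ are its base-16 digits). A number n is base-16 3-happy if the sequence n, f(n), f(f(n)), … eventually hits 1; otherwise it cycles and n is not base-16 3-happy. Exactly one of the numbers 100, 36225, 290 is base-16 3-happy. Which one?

100

100: 100 → 280 → 514 → 16 → 1  — reaches 1 (base-16 3-happy)
36225: 36225 → 3222 → 2673 → 1344 → 189 → 3528 → 4437 → 252 → 5103 → 6147 → 540 → 1737 → 2673  — repeats 2673 (not base-16 3-happy)
290: 290 → 17 → 2 → 8 → 512 → 8  — repeats 8 (not base-16 3-happy)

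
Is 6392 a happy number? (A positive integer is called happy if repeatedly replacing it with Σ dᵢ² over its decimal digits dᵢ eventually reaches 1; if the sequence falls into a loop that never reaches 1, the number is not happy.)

happy

6392 → 6² + 3² + 9² + 2² = 130
130 → 1² + 3² + 0² = 10
10 → 1² + 0² = 1  — reached 1.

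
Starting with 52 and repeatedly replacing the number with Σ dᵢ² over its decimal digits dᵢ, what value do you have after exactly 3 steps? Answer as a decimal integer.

52 → 29
29 → 85
85 → 89

89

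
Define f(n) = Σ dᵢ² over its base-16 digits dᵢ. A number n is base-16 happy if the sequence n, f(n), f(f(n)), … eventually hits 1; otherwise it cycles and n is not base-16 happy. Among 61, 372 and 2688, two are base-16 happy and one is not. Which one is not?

61

61: 61 → 178 → 125 → 218 → 269 → 170 → 200 → 208 → 169 → 181 → 146 → 85 → 50 → 13 → 169  — repeats 169 (not base-16 happy)
372: 372 → 66 → 20 → 17 → 2 → 4 → 16 → 1  — reaches 1 (base-16 happy)
2688: 2688 → 164 → 116 → 65 → 17 → 2 → 4 → 16 → 1  — reaches 1 (base-16 happy)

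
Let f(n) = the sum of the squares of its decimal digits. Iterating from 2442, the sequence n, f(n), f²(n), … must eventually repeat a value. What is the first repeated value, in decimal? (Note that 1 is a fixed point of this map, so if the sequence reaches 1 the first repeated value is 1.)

16

2442 → 40
40 → 16
16 → 37
37 → 58
58 → 89
89 → 145
145 → 42
42 → 20
20 → 4
4 → 16  — 16 already appeared earlier.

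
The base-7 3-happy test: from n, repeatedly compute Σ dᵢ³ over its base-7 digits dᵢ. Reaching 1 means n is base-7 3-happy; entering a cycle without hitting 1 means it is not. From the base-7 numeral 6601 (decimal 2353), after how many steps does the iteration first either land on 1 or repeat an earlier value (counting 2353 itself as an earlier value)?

3

2353 = (6,6,0,1)_7 → 6³ + 6³ + 0³ + 1³ = 216 + 216 + 0 + 1 = 433
433 = (1,1,5,6)_7 → 1³ + 1³ + 5³ + 6³ = 1 + 1 + 125 + 216 = 343
343 = (1,0,0,0)_7 → 1³ + 0³ + 0³ + 0³ = 1 + 0 + 0 + 0 = 1  — reached 1.
That took 3 steps.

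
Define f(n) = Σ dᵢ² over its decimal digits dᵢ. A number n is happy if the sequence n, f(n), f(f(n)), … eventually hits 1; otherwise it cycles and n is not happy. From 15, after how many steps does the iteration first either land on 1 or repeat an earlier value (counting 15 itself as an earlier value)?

15 → 1² + 5² = 1 + 25 = 26
26 → 2² + 6² = 4 + 36 = 40
40 → 4² + 0² = 16 + 0 = 16
16 → 1² + 6² = 1 + 36 = 37
37 → 3² + 7² = 9 + 49 = 58
58 → 5² + 8² = 25 + 64 = 89
89 → 8² + 9² = 64 + 81 = 145
145 → 1² + 4² + 5² = 1 + 16 + 25 = 42
42 → 4² + 2² = 16 + 4 = 20
20 → 2² + 0² = 4 + 0 = 4
4 → 4² = 16  — 16 repeats.
That took 11 steps.

11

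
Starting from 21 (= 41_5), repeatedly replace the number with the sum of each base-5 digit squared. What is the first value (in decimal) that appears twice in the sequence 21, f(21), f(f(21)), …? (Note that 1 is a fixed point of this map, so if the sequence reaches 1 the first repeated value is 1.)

21 = (4,1)_5 → 17
17 = (3,2)_5 → 13
13 = (2,3)_5 → 13  — 13 already appeared earlier.

13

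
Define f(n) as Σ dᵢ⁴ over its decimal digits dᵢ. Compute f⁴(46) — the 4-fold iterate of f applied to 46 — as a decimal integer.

2739

46 → 4⁴ + 6⁴ = 1552
1552 → 1⁴ + 5⁴ + 5⁴ + 2⁴ = 1267
1267 → 1⁴ + 2⁴ + 6⁴ + 7⁴ = 3714
3714 → 3⁴ + 7⁴ + 1⁴ + 4⁴ = 2739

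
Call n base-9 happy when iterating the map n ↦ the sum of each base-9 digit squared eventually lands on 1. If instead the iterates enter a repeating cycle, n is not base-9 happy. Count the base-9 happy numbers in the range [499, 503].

499: 499 → 53 → 89 → 65 → 53  — not base-9 happy
500: 500 → 62 → 100 → 6 → 36 → 16 → 50 → 50  — not base-9 happy
501: 501 → 73 → 65 → 53 → 89 → 65  — not base-9 happy
502: 502 → 86 → 26 → 68 → 74 → 68  — not base-9 happy
503: 503 → 101 → 9 → 1  — base-9 happy
base-9 happy: 503

1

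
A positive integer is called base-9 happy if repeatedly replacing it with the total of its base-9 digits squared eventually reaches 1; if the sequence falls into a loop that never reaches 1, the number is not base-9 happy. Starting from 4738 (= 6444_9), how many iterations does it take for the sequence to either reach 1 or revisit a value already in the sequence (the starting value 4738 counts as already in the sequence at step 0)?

7

4738 = (6,4,4,4)_9 → 84
84 = (1,0,3)_9 → 10
10 = (1,1)_9 → 2
2 = (2)_9 → 4
4 = (4)_9 → 16
16 = (1,7)_9 → 50
50 = (5,5)_9 → 50  — 50 repeats.
That took 7 steps.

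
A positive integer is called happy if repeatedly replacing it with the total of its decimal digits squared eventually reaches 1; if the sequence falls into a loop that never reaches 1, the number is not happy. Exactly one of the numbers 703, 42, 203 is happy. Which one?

703: 703 → 58 → 89 → 145 → 42 → 20 → 4 → 16 → 37 → 58  — repeats 58 (not happy)
42: 42 → 20 → 4 → 16 → 37 → 58 → 89 → 145 → 42  — repeats 42 (not happy)
203: 203 → 13 → 10 → 1  — reaches 1 (happy)

203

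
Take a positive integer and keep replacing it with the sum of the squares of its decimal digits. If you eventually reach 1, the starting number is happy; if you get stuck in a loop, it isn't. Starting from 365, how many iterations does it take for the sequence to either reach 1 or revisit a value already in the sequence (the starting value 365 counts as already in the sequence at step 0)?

6

365 → 3² + 6² + 5² = 70
70 → 7² + 0² = 49
49 → 4² + 9² = 97
97 → 9² + 7² = 130
130 → 1² + 3² + 0² = 10
10 → 1² + 0² = 1  — reached 1.
That took 6 steps.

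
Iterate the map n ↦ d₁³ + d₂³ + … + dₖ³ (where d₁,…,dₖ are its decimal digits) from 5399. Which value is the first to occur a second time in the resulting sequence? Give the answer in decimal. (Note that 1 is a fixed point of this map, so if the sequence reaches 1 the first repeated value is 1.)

371

5399 → 5³ + 3³ + 9³ + 9³ = 1610
1610 → 1³ + 6³ + 1³ + 0³ = 218
218 → 2³ + 1³ + 8³ = 521
521 → 5³ + 2³ + 1³ = 134
134 → 1³ + 3³ + 4³ = 92
92 → 9³ + 2³ = 737
737 → 7³ + 3³ + 7³ = 713
713 → 7³ + 1³ + 3³ = 371
371 → 3³ + 7³ + 1³ = 371  — 371 already appeared earlier.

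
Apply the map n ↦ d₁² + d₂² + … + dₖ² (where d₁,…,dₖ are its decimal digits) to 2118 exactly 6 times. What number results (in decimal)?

1

2118 → 2² + 1² + 1² + 8² = 4 + 1 + 1 + 64 = 70
70 → 7² + 0² = 49 + 0 = 49
49 → 4² + 9² = 16 + 81 = 97
97 → 9² + 7² = 81 + 49 = 130
130 → 1² + 3² + 0² = 1 + 9 + 0 = 10
10 → 1² + 0² = 1 + 0 = 1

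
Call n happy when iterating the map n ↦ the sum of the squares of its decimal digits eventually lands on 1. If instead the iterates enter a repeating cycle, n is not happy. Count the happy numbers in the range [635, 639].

3

635: 635 → 70 → 49 → 97 → 130 → 10 → 1  — happy
636: 636 → 81 → 65 → 61 → 37 → 58 → 89 → 145 → 42 → 20 → 4 → 16 → 37  — not happy
637: 637 → 94 → 97 → 130 → 10 → 1  — happy
638: 638 → 109 → 82 → 68 → 100 → 1  — happy
639: 639 → 126 → 41 → 17 → 50 → 25 → 29 → 85 → 89 → 145 → 42 → 20 → 4 → 16 → 37 → 58 → 89  — not happy
happy: 635, 637, 638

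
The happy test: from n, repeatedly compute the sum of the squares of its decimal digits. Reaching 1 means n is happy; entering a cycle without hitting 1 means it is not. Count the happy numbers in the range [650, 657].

650: 650 → 61 → 37 → 58 → 89 → 145 → 42 → 20 → 4 → 16 → 37  — not happy
651: 651 → 62 → 40 → 16 → 37 → 58 → 89 → 145 → 42 → 20 → 4 → 16  — not happy
652: 652 → 65 → 61 → 37 → 58 → 89 → 145 → 42 → 20 → 4 → 16 → 37  — not happy
653: 653 → 70 → 49 → 97 → 130 → 10 → 1  — happy
654: 654 → 77 → 98 → 145 → 42 → 20 → 4 → 16 → 37 → 58 → 89 → 145  — not happy
655: 655 → 86 → 100 → 1  — happy
656: 656 → 97 → 130 → 10 → 1  — happy
657: 657 → 110 → 2 → 4 → 16 → 37 → 58 → 89 → 145 → 42 → 20 → 4  — not happy
happy: 653, 655, 656

3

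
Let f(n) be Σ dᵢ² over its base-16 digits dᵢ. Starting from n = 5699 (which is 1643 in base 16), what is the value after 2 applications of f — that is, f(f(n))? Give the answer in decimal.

205

5699 = (1,6,4,3)_16 → 1² + 6² + 4² + 3² = 1 + 36 + 16 + 9 = 62
62 = (3,14)_16 → 3² + 14² = 9 + 196 = 205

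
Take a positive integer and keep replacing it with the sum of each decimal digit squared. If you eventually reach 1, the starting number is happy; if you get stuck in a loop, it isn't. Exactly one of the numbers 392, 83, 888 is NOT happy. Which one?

83

392: 392 → 94 → 97 → 130 → 10 → 1  — reaches 1 (happy)
83: 83 → 73 → 58 → 89 → 145 → 42 → 20 → 4 → 16 → 37 → 58  — repeats 58 (not happy)
888: 888 → 192 → 86 → 100 → 1  — reaches 1 (happy)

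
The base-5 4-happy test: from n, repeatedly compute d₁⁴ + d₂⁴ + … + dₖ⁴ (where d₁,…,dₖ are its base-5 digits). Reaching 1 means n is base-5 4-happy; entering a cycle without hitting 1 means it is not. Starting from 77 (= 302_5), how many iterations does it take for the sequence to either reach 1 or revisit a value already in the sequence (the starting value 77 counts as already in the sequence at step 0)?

77 = (3,0,2)_5 → 3⁴ + 0⁴ + 2⁴ = 97
97 = (3,4,2)_5 → 3⁴ + 4⁴ + 2⁴ = 353
353 = (2,4,0,3)_5 → 2⁴ + 4⁴ + 0⁴ + 3⁴ = 353  — 353 repeats.
That took 3 steps.

3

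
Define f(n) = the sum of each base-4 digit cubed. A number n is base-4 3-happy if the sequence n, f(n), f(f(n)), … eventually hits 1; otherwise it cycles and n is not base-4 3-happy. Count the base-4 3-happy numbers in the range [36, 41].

36: 36 → 9 → 9  — not base-4 3-happy
37: 37 → 10 → 16 → 1  — base-4 3-happy
38: 38 → 17 → 2 → 8 → 8  — not base-4 3-happy
39: 39 → 36 → 9 → 9  — not base-4 3-happy
40: 40 → 16 → 1  — base-4 3-happy
41: 41 → 17 → 2 → 8 → 8  — not base-4 3-happy
base-4 3-happy: 37, 40

2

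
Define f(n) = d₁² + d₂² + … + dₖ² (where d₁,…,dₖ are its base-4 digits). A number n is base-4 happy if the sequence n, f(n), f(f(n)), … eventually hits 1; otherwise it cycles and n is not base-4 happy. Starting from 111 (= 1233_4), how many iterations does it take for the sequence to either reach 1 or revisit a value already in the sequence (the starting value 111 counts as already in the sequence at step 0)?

111 = (1,2,3,3)_4 → 1² + 2² + 3² + 3² = 1 + 4 + 9 + 9 = 23
23 = (1,1,3)_4 → 1² + 1² + 3² = 1 + 1 + 9 = 11
11 = (2,3)_4 → 2² + 3² = 4 + 9 = 13
13 = (3,1)_4 → 3² + 1² = 9 + 1 = 10
10 = (2,2)_4 → 2² + 2² = 4 + 4 = 8
8 = (2,0)_4 → 2² + 0² = 4 + 0 = 4
4 = (1,0)_4 → 1² + 0² = 1 + 0 = 1  — reached 1.
That took 7 steps.

7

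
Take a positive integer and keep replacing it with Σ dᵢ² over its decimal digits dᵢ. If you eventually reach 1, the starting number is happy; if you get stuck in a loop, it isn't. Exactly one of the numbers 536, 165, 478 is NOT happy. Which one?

165

536: 536 → 70 → 49 → 97 → 130 → 10 → 1  — reaches 1 (happy)
165: 165 → 62 → 40 → 16 → 37 → 58 → 89 → 145 → 42 → 20 → 4 → 16  — repeats 16 (not happy)
478: 478 → 129 → 86 → 100 → 1  — reaches 1 (happy)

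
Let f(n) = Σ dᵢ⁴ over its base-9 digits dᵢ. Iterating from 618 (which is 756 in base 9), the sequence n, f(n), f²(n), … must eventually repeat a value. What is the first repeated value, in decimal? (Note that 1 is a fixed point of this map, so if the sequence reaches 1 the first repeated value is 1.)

4098

618 = (7,5,6)_9 → 7⁴ + 5⁴ + 6⁴ = 4322
4322 = (5,8,3,2)_9 → 5⁴ + 8⁴ + 3⁴ + 2⁴ = 4818
4818 = (6,5,4,3)_9 → 6⁴ + 5⁴ + 4⁴ + 3⁴ = 2258
2258 = (3,0,7,8)_9 → 3⁴ + 0⁴ + 7⁴ + 8⁴ = 6578
6578 = (1,0,0,1,8)_9 → 1⁴ + 0⁴ + 0⁴ + 1⁴ + 8⁴ = 4098
4098 = (5,5,5,3)_9 → 5⁴ + 5⁴ + 5⁴ + 3⁴ = 1956
1956 = (2,6,1,3)_9 → 2⁴ + 6⁴ + 1⁴ + 3⁴ = 1394
1394 = (1,8,1,8)_9 → 1⁴ + 8⁴ + 1⁴ + 8⁴ = 8194
8194 = (1,2,2,1,4)_9 → 1⁴ + 2⁴ + 2⁴ + 1⁴ + 4⁴ = 290
290 = (3,5,2)_9 → 3⁴ + 5⁴ + 2⁴ = 722
722 = (8,8,2)_9 → 8⁴ + 8⁴ + 2⁴ = 8208
8208 = (1,2,2,3,0)_9 → 1⁴ + 2⁴ + 2⁴ + 3⁴ + 0⁴ = 114
114 = (1,3,6)_9 → 1⁴ + 3⁴ + 6⁴ = 1378
1378 = (1,8,0,1)_9 → 1⁴ + 8⁴ + 0⁴ + 1⁴ = 4098  — 4098 already appeared earlier.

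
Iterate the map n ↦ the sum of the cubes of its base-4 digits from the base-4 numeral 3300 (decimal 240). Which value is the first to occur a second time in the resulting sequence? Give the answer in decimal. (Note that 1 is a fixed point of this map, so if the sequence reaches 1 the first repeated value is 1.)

240 = (3,3,0,0)_4 → 3³ + 3³ + 0³ + 0³ = 54
54 = (3,1,2)_4 → 3³ + 1³ + 2³ = 36
36 = (2,1,0)_4 → 2³ + 1³ + 0³ = 9
9 = (2,1)_4 → 2³ + 1³ = 9  — 9 already appeared earlier.

9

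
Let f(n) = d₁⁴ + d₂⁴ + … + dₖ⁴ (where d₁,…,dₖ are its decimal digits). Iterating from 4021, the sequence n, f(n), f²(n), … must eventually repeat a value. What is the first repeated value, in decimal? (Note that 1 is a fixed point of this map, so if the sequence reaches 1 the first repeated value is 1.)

4021 → 4⁴ + 0⁴ + 2⁴ + 1⁴ = 273
273 → 2⁴ + 7⁴ + 3⁴ = 2498
2498 → 2⁴ + 4⁴ + 9⁴ + 8⁴ = 10929
10929 → 1⁴ + 0⁴ + 9⁴ + 2⁴ + 9⁴ = 13139
13139 → 1⁴ + 3⁴ + 1⁴ + 3⁴ + 9⁴ = 6725
6725 → 6⁴ + 7⁴ + 2⁴ + 5⁴ = 4338
4338 → 4⁴ + 3⁴ + 3⁴ + 8⁴ = 4514
4514 → 4⁴ + 5⁴ + 1⁴ + 4⁴ = 1138
1138 → 1⁴ + 1⁴ + 3⁴ + 8⁴ = 4179
4179 → 4⁴ + 1⁴ + 7⁴ + 9⁴ = 9219
9219 → 9⁴ + 2⁴ + 1⁴ + 9⁴ = 13139  — 13139 already appeared earlier.

13139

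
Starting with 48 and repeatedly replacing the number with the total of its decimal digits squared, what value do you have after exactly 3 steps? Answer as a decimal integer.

48 → 4² + 8² = 80
80 → 8² + 0² = 64
64 → 6² + 4² = 52

52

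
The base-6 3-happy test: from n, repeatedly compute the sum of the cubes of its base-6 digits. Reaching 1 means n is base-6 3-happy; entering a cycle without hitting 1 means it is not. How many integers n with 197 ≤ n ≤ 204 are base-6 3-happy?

6

197: 197 → 258 → 3 → 27 → 91 → 36 → 1  (reaches 1)
198: 198 → 152 → 73 → 9 → 28 → 128 → 62 → 73  (repeats 73)
199: 199 → 153 → 92 → 43 → 3 → 27 → 91 → 36 → 1  (reaches 1)
200: 200 → 160 → 136 → 155 → 190 → 190  (repeats 190)
201: 201 → 179 → 314 → 81 → 36 → 1  (reaches 1)
202: 202 → 216 → 1  (reaches 1)
203: 203 → 277 → 67 → 127 → 55 → 29 → 189 → 153 → 92 → 43 → 3 → 27 → 91 → 36 → 1  (reaches 1)
204: 204 → 189 → 153 → 92 → 43 → 3 → 27 → 91 → 36 → 1  (reaches 1)
base-6 3-happy: 197, 199, 201, 202, 203, 204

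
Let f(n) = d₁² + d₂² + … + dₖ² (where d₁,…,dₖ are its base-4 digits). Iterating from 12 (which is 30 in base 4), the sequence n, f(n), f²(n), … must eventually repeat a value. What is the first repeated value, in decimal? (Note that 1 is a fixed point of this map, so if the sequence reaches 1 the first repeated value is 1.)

12 = (3,0)_4 → 3² + 0² = 9
9 = (2,1)_4 → 2² + 1² = 5
5 = (1,1)_4 → 1² + 1² = 2
2 = (2)_4 → 2² = 4
4 = (1,0)_4 → 1² + 0² = 1  — reached the fixed point 1.
1 → 1, so 1 is the first repeated value.

1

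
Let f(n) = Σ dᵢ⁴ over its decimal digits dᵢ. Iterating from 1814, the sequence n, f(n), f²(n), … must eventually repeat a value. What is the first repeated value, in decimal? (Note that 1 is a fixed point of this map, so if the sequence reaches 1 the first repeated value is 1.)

1814 → 4354
4354 → 1218
1218 → 4114
4114 → 514
514 → 882
882 → 8208
8208 → 8208  — 8208 already appeared earlier.

8208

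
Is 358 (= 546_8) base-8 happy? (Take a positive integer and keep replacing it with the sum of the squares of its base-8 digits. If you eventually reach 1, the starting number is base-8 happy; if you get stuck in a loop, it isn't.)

base-8 happy

358 = (5,4,6)_8 → 5² + 4² + 6² = 77
77 = (1,1,5)_8 → 1² + 1² + 5² = 27
27 = (3,3)_8 → 3² + 3² = 18
18 = (2,2)_8 → 2² + 2² = 8
8 = (1,0)_8 → 1² + 0² = 1  — reached 1.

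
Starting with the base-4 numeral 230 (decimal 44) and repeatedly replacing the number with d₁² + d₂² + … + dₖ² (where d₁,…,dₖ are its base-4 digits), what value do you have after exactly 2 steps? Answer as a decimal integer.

10

44 = (2,3,0)_4 → 2² + 3² + 0² = 4 + 9 + 0 = 13
13 = (3,1)_4 → 3² + 1² = 9 + 1 = 10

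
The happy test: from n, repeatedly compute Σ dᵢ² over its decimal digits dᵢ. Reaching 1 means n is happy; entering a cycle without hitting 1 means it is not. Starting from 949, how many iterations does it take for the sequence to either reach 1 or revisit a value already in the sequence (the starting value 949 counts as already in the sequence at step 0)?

949 → 9² + 4² + 9² = 81 + 16 + 81 = 178
178 → 1² + 7² + 8² = 1 + 49 + 64 = 114
114 → 1² + 1² + 4² = 1 + 1 + 16 = 18
18 → 1² + 8² = 1 + 64 = 65
65 → 6² + 5² = 36 + 25 = 61
61 → 6² + 1² = 36 + 1 = 37
37 → 3² + 7² = 9 + 49 = 58
58 → 5² + 8² = 25 + 64 = 89
89 → 8² + 9² = 64 + 81 = 145
145 → 1² + 4² + 5² = 1 + 16 + 25 = 42
42 → 4² + 2² = 16 + 4 = 20
20 → 2² + 0² = 4 + 0 = 4
4 → 4² = 16
16 → 1² + 6² = 1 + 36 = 37  — 37 repeats.
That took 14 steps.

14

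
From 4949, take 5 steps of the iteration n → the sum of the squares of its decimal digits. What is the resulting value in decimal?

20

4949 → 4² + 9² + 4² + 9² = 16 + 81 + 16 + 81 = 194
194 → 1² + 9² + 4² = 1 + 81 + 16 = 98
98 → 9² + 8² = 81 + 64 = 145
145 → 1² + 4² + 5² = 1 + 16 + 25 = 42
42 → 4² + 2² = 16 + 4 = 20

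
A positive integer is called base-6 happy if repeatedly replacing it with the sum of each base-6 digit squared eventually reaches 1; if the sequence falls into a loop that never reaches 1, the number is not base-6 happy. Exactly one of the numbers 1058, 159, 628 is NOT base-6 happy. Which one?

159

1058: 1058 → 49 → 6 → 1  — reaches 1 (base-6 happy)
159: 159 → 29 → 41 → 26 → 20 → 13 → 5 → 25 → 17 → 29  — repeats 29 (not base-6 happy)
628: 628 → 49 → 6 → 1  — reaches 1 (base-6 happy)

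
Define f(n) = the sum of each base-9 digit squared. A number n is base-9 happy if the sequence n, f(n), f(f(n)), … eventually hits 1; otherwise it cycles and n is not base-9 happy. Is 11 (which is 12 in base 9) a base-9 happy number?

11 = (1,2)_9 → 1² + 2² = 5
5 = (5)_9 → 5² = 25
25 = (2,7)_9 → 2² + 7² = 53
53 = (5,8)_9 → 5² + 8² = 89
89 = (1,0,8)_9 → 1² + 0² + 8² = 65
65 = (7,2)_9 → 7² + 2² = 53  — 53 already seen; the sequence cycles without reaching 1.

not base-9 happy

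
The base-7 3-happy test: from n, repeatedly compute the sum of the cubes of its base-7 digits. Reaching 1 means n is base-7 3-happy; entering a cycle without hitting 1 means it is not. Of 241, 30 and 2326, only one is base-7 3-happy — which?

241

241: 241 → 307 → 433 → 343 → 1  — reaches 1 (base-7 3-happy)
30: 30 → 72 → 36 → 126 → 72  — repeats 72 (not base-7 3-happy)
2326: 2326 → 376 → 190 → 244 → 496 → 244  — repeats 244 (not base-7 3-happy)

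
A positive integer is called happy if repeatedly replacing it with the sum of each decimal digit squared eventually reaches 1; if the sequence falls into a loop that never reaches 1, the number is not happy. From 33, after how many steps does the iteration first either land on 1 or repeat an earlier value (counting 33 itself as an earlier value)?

33 → 3² + 3² = 9 + 9 = 18
18 → 1² + 8² = 1 + 64 = 65
65 → 6² + 5² = 36 + 25 = 61
61 → 6² + 1² = 36 + 1 = 37
37 → 3² + 7² = 9 + 49 = 58
58 → 5² + 8² = 25 + 64 = 89
89 → 8² + 9² = 64 + 81 = 145
145 → 1² + 4² + 5² = 1 + 16 + 25 = 42
42 → 4² + 2² = 16 + 4 = 20
20 → 2² + 0² = 4 + 0 = 4
4 → 4² = 16
16 → 1² + 6² = 1 + 36 = 37  — 37 repeats.
That took 12 steps.

12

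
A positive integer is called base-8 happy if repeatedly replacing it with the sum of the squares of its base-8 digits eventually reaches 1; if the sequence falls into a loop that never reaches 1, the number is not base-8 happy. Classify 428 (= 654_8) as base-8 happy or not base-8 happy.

base-8 happy

428 = (6,5,4)_8 → 6² + 5² + 4² = 77
77 = (1,1,5)_8 → 1² + 1² + 5² = 27
27 = (3,3)_8 → 3² + 3² = 18
18 = (2,2)_8 → 2² + 2² = 8
8 = (1,0)_8 → 1² + 0² = 1  — reached 1.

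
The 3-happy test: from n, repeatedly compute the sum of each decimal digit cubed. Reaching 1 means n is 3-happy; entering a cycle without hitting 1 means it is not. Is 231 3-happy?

not 3-happy

231 → 2³ + 3³ + 1³ = 8 + 27 + 1 = 36
36 → 3³ + 6³ = 27 + 216 = 243
243 → 2³ + 4³ + 3³ = 8 + 64 + 27 = 99
99 → 9³ + 9³ = 729 + 729 = 1458
1458 → 1³ + 4³ + 5³ + 8³ = 1 + 64 + 125 + 512 = 702
702 → 7³ + 0³ + 2³ = 343 + 0 + 8 = 351
351 → 3³ + 5³ + 1³ = 27 + 125 + 1 = 153
153 → 1³ + 5³ + 3³ = 1 + 125 + 27 = 153  — 153 already seen; the sequence cycles without reaching 1.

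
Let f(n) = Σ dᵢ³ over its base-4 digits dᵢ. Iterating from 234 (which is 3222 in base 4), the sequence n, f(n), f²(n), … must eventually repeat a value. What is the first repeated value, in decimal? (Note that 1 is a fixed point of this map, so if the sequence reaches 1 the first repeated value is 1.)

9

234 = (3,2,2,2)_4 → 51
51 = (3,0,3)_4 → 54
54 = (3,1,2)_4 → 36
36 = (2,1,0)_4 → 9
9 = (2,1)_4 → 9  — 9 already appeared earlier.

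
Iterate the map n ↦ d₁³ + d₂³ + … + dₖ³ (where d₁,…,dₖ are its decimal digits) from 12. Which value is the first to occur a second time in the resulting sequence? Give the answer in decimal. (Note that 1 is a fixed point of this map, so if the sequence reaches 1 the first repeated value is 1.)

12 → 1³ + 2³ = 1 + 8 = 9
9 → 9³ = 729
729 → 7³ + 2³ + 9³ = 343 + 8 + 729 = 1080
1080 → 1³ + 0³ + 8³ + 0³ = 1 + 0 + 512 + 0 = 513
513 → 5³ + 1³ + 3³ = 125 + 1 + 27 = 153
153 → 1³ + 5³ + 3³ = 1 + 125 + 27 = 153  — 153 already appeared earlier.

153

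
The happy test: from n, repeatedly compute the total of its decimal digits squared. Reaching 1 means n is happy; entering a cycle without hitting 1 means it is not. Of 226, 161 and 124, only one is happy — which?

226

226: 226 → 44 → 32 → 13 → 10 → 1  — reaches 1 (happy)
161: 161 → 38 → 73 → 58 → 89 → 145 → 42 → 20 → 4 → 16 → 37 → 58  — repeats 58 (not happy)
124: 124 → 21 → 5 → 25 → 29 → 85 → 89 → 145 → 42 → 20 → 4 → 16 → 37 → 58 → 89  — repeats 89 (not happy)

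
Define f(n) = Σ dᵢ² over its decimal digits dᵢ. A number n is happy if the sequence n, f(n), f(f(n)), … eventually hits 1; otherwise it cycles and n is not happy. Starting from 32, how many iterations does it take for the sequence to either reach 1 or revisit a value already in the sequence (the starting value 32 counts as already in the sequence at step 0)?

3

32 → 3² + 2² = 9 + 4 = 13
13 → 1² + 3² = 1 + 9 = 10
10 → 1² + 0² = 1 + 0 = 1  — reached 1.
That took 3 steps.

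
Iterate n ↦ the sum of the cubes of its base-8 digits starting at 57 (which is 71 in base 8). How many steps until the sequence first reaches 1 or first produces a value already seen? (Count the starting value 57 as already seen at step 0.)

57 = (7,1)_8 → 7³ + 1³ = 344
344 = (5,3,0)_8 → 5³ + 3³ + 0³ = 152
152 = (2,3,0)_8 → 2³ + 3³ + 0³ = 35
35 = (4,3)_8 → 4³ + 3³ = 91
91 = (1,3,3)_8 → 1³ + 3³ + 3³ = 55
55 = (6,7)_8 → 6³ + 7³ = 559
559 = (1,0,5,7)_8 → 1³ + 0³ + 5³ + 7³ = 469
469 = (7,2,5)_8 → 7³ + 2³ + 5³ = 476
476 = (7,3,4)_8 → 7³ + 3³ + 4³ = 434
434 = (6,6,2)_8 → 6³ + 6³ + 2³ = 440
440 = (6,7,0)_8 → 6³ + 7³ + 0³ = 559  — 559 repeats.
That took 11 steps.

11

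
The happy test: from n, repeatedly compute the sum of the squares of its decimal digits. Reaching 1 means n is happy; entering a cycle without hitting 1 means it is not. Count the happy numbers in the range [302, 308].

302: 302 → 13 → 10 → 1  (reaches 1)
303: 303 → 18 → 65 → 61 → 37 → 58 → 89 → 145 → 42 → 20 → 4 → 16 → 37  (repeats 37)
304: 304 → 25 → 29 → 85 → 89 → 145 → 42 → 20 → 4 → 16 → 37 → 58 → 89  (repeats 89)
305: 305 → 34 → 25 → 29 → 85 → 89 → 145 → 42 → 20 → 4 → 16 → 37 → 58 → 89  (repeats 89)
306: 306 → 45 → 41 → 17 → 50 → 25 → 29 → 85 → 89 → 145 → 42 → 20 → 4 → 16 → 37 → 58 → 89  (repeats 89)
307: 307 → 58 → 89 → 145 → 42 → 20 → 4 → 16 → 37 → 58  (repeats 58)
308: 308 → 73 → 58 → 89 → 145 → 42 → 20 → 4 → 16 → 37 → 58  (repeats 58)
happy: 302

1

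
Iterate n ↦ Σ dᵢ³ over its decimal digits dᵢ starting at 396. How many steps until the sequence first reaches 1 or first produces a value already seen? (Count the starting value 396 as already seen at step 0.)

396 → 3³ + 9³ + 6³ = 27 + 729 + 216 = 972
972 → 9³ + 7³ + 2³ = 729 + 343 + 8 = 1080
1080 → 1³ + 0³ + 8³ + 0³ = 1 + 0 + 512 + 0 = 513
513 → 5³ + 1³ + 3³ = 125 + 1 + 27 = 153
153 → 1³ + 5³ + 3³ = 1 + 125 + 27 = 153  — 153 repeats.
That took 5 steps.

5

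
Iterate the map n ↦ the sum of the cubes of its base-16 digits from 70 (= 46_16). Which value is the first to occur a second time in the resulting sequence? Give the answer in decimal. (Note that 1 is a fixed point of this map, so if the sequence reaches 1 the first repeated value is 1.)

1

70 = (4,6)_16 → 280
280 = (1,1,8)_16 → 514
514 = (2,0,2)_16 → 16
16 = (1,0)_16 → 1  — reached the fixed point 1.
1 → 1, so 1 is the first repeated value.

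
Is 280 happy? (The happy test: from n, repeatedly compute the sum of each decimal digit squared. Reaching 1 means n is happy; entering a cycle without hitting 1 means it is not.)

happy

280 → 2² + 8² + 0² = 68
68 → 6² + 8² = 100
100 → 1² + 0² + 0² = 1  — reached 1.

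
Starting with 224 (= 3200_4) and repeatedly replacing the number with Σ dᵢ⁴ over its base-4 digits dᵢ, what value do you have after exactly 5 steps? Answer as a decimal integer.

16

224 = (3,2,0,0)_4 → 3⁴ + 2⁴ + 0⁴ + 0⁴ = 81 + 16 + 0 + 0 = 97
97 = (1,2,0,1)_4 → 1⁴ + 2⁴ + 0⁴ + 1⁴ = 1 + 16 + 0 + 1 = 18
18 = (1,0,2)_4 → 1⁴ + 0⁴ + 2⁴ = 1 + 0 + 16 = 17
17 = (1,0,1)_4 → 1⁴ + 0⁴ + 1⁴ = 1 + 0 + 1 = 2
2 = (2)_4 → 2⁴ = 16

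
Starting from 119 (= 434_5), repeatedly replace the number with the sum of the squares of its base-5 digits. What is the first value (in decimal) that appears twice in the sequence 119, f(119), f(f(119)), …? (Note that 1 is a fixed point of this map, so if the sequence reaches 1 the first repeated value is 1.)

119 = (4,3,4)_5 → 4² + 3² + 4² = 16 + 9 + 16 = 41
41 = (1,3,1)_5 → 1² + 3² + 1² = 1 + 9 + 1 = 11
11 = (2,1)_5 → 2² + 1² = 4 + 1 = 5
5 = (1,0)_5 → 1² + 0² = 1 + 0 = 1  — reached the fixed point 1.
1 → 1, so 1 is the first repeated value.

1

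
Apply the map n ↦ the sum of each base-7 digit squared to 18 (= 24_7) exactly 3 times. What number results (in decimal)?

50

18 = (2,4)_7 → 2² + 4² = 20
20 = (2,6)_7 → 2² + 6² = 40
40 = (5,5)_7 → 5² + 5² = 50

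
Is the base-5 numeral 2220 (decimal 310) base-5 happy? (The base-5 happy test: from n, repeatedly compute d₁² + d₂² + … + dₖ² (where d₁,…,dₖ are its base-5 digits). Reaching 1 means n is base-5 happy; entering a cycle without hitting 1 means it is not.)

not base-5 happy

310 = (2,2,2,0)_5 → 2² + 2² + 2² + 0² = 4 + 4 + 4 + 0 = 12
12 = (2,2)_5 → 2² + 2² = 4 + 4 = 8
8 = (1,3)_5 → 1² + 3² = 1 + 9 = 10
10 = (2,0)_5 → 2² + 0² = 4 + 0 = 4
4 = (4)_5 → 4² = 16
16 = (3,1)_5 → 3² + 1² = 9 + 1 = 10  — 10 already seen; the sequence cycles without reaching 1.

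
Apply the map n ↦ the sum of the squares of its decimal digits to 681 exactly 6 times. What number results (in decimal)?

58

681 → 6² + 8² + 1² = 36 + 64 + 1 = 101
101 → 1² + 0² + 1² = 1 + 0 + 1 = 2
2 → 2² = 4
4 → 4² = 16
16 → 1² + 6² = 1 + 36 = 37
37 → 3² + 7² = 9 + 49 = 58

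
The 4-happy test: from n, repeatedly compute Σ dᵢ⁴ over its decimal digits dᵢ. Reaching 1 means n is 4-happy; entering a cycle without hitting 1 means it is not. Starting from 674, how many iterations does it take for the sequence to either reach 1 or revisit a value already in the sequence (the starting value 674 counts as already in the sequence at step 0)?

14

674 → 3953
3953 → 7348
7348 → 6834
6834 → 5729
5729 → 9603
9603 → 7938
7938 → 13139
13139 → 6725
6725 → 4338
4338 → 4514
4514 → 1138
1138 → 4179
4179 → 9219
9219 → 13139  — 13139 repeats.
That took 14 steps.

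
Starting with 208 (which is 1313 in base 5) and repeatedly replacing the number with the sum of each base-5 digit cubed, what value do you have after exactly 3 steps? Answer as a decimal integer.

208 = (1,3,1,3)_5 → 56
56 = (2,1,1)_5 → 10
10 = (2,0)_5 → 8

8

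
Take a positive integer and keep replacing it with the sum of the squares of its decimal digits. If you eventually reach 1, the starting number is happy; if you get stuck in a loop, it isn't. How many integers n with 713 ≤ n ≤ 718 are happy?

713: 713 → 59 → 106 → 37 → 58 → 89 → 145 → 42 → 20 → 4 → 16 → 37  — not happy
714: 714 → 66 → 72 → 53 → 34 → 25 → 29 → 85 → 89 → 145 → 42 → 20 → 4 → 16 → 37 → 58 → 89  — not happy
715: 715 → 75 → 74 → 65 → 61 → 37 → 58 → 89 → 145 → 42 → 20 → 4 → 16 → 37  — not happy
716: 716 → 86 → 100 → 1  — happy
717: 717 → 99 → 162 → 41 → 17 → 50 → 25 → 29 → 85 → 89 → 145 → 42 → 20 → 4 → 16 → 37 → 58 → 89  — not happy
718: 718 → 114 → 18 → 65 → 61 → 37 → 58 → 89 → 145 → 42 → 20 → 4 → 16 → 37  — not happy
happy: 716

1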